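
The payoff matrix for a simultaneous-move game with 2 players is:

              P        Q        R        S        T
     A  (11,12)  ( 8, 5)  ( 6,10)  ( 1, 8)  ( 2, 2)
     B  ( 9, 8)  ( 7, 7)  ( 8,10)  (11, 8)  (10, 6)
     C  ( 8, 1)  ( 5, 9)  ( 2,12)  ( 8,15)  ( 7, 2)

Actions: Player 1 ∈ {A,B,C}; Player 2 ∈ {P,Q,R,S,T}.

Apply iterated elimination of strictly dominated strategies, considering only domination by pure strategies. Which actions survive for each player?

P1 drop C (B beats it: P:9>8 Q:7>5 R:8>2 S:11>8 T:10>7)
P2 drop Q (P beats it: A:12>5 B:8>7)
P2 drop S (R beats it: A:10>8 B:10>8)
P2 drop T (P beats it: A:12>2 B:8>6)
P1→{A,B} P2→{P,R}

Remaining: P1:{A,B} P2:{P,R}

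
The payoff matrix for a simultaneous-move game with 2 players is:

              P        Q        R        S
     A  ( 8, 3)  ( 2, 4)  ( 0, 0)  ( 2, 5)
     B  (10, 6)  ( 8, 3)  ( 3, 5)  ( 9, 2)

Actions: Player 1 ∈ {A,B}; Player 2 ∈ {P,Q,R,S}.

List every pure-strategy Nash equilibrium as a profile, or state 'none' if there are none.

Nash profiles: (B,P)

(A,P): not NE [P1→B gives 10>8; P2→S gives 5>3]
(A,Q): not NE [P1→B gives 8>2; P2→S gives 5>4]
(A,R): not NE [P1→B gives 3>0; P2→S gives 5>0]
(A,S): not NE [P1→B gives 9>2]
(B,P): NE
(B,Q): not NE [P2→P gives 6>3]
(B,R): not NE [P2→P gives 6>5]
(B,S): not NE [P2→P gives 6>2]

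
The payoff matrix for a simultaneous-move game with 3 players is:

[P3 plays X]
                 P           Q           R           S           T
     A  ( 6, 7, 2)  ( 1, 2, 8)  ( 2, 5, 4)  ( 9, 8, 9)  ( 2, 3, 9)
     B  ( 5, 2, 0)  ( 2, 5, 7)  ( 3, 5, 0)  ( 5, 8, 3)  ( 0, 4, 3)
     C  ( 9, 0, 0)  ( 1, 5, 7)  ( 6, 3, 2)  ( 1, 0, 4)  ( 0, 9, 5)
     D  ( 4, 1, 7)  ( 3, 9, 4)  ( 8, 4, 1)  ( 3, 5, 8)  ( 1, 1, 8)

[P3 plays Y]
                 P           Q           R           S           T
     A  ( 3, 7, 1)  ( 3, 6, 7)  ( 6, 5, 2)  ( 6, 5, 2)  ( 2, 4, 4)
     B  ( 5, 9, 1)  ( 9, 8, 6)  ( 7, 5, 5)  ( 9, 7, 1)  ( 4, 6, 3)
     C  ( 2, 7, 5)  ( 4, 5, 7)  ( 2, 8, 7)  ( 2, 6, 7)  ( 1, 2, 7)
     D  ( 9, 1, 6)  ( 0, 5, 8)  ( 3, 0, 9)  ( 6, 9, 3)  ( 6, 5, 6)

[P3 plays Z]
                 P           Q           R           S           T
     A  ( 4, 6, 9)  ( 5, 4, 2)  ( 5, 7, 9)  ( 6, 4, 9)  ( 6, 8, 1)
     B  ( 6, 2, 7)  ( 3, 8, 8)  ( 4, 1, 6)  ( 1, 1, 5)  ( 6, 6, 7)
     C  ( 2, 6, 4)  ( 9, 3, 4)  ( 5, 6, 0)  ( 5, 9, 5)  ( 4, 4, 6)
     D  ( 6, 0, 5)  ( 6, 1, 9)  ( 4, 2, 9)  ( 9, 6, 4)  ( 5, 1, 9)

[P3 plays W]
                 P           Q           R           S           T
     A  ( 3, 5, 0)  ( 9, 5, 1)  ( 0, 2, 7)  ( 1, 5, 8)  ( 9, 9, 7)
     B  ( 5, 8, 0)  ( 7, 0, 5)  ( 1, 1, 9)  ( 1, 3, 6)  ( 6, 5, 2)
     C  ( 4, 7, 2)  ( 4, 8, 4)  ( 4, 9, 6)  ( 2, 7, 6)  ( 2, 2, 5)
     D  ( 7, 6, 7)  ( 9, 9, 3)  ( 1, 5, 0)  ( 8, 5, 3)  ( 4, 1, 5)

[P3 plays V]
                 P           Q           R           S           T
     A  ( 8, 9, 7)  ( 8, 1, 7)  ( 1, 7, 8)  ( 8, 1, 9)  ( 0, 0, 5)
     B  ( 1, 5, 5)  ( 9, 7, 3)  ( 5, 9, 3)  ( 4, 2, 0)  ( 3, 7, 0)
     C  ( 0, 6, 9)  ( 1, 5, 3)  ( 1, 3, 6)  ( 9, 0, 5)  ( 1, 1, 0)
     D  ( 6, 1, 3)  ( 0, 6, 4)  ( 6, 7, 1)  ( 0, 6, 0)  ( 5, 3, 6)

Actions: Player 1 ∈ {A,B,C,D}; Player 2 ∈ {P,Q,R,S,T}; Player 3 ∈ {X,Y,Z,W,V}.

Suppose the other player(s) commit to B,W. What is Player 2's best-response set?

u_2(P vs B,W) = 8
u_2(Q vs B,W) = 0
u_2(R vs B,W) = 1
u_2(S vs B,W) = 3
u_2(T vs B,W) = 5
max payoff 8 at {P}

argmax u_2 = {P}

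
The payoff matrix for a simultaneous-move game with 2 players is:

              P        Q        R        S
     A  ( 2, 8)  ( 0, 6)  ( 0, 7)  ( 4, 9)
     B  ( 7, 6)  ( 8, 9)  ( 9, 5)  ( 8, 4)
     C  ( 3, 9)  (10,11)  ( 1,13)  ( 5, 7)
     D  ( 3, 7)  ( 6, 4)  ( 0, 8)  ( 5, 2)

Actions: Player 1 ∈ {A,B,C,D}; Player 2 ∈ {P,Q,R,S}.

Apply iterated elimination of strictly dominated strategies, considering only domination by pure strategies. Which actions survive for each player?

P1 drop A (B beats it: P:7>2 Q:8>0 R:9>0 S:8>4)
P1 drop D (B beats it: P:7>3 Q:8>6 R:9>0 S:8>5)
P2 drop P (Q beats it: B:9>6 C:11>9)
P2 drop S (Q beats it: B:9>4 C:11>7)
P1→{B,C} P2→{Q,R}

IESDS → P1:{B,C} P2:{Q,R}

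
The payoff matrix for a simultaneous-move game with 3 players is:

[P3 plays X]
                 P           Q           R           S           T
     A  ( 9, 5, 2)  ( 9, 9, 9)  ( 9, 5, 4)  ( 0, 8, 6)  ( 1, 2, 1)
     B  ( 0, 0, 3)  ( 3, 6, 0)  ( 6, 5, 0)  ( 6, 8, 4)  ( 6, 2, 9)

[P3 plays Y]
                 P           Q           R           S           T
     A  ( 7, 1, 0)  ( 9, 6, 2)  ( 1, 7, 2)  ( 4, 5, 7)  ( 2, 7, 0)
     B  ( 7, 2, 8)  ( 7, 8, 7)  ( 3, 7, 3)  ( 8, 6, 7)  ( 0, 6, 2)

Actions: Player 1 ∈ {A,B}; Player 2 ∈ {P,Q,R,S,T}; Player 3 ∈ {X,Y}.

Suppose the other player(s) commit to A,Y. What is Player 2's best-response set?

BR_2 = {R,T}

u_2(P vs A,Y) = 1
u_2(Q vs A,Y) = 6
u_2(R vs A,Y) = 7
u_2(S vs A,Y) = 5
u_2(T vs A,Y) = 7
max payoff 7 at {R,T}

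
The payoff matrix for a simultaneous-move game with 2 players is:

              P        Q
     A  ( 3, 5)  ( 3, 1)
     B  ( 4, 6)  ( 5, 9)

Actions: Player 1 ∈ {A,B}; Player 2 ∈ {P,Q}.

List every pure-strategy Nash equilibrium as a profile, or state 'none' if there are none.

(A,P): not NE [P1→B gives 4>3]
(A,Q): not NE [P1→B gives 5>3; P2→P gives 5>1]
(B,P): not NE [P2→Q gives 9>6]
(B,Q): NE

Nash profiles: (B,Q)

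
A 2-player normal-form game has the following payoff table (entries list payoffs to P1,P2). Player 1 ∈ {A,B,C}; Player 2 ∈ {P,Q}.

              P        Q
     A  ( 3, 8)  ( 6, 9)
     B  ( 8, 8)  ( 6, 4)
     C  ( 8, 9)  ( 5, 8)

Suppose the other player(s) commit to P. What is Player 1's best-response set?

argmax u_1 = {B,C}

u_1(A vs P) = 3
u_1(B vs P) = 8
u_1(C vs P) = 8
max payoff 8 at {B,C}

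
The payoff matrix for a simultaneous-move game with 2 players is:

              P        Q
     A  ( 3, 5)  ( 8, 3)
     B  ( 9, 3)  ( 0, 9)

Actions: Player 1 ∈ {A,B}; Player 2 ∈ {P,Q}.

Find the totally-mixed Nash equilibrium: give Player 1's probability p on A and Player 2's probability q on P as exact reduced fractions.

P1 indiff ⇒ q·3+(1-q)·8 = q·9+(1-q)·0 ⇒ q(-6) = (1-q)(-8) ⇒ q = 4/7
P2 indiff ⇒ p·5+(1-p)·3 = p·3+(1-p)·9 ⇒ p(2) = (1-p)(6) ⇒ p = 3/4

(p,q) = (3/4, 4/7)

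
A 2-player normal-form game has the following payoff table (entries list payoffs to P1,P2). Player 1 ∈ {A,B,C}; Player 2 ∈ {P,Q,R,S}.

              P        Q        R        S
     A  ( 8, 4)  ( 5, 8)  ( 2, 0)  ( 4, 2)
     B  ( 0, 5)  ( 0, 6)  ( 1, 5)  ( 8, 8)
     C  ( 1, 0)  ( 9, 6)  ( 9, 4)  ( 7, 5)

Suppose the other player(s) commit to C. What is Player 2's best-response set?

u_2(P vs C) = 0
u_2(Q vs C) = 6
u_2(R vs C) = 4
u_2(S vs C) = 5
max payoff 6 at {Q}

P2 best: {Q}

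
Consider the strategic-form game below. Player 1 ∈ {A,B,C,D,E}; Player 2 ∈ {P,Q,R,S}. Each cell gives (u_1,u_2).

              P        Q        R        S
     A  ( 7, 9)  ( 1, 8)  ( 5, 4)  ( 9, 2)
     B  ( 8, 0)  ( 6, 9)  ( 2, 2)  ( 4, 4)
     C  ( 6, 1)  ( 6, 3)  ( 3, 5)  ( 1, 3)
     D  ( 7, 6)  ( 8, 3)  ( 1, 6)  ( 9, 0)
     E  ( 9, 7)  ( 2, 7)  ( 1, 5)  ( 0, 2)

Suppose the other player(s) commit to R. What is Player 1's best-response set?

argmax u_1 = {A}

u_1(A vs R) = 5
u_1(B vs R) = 2
u_1(C vs R) = 3
u_1(D vs R) = 1
u_1(E vs R) = 1
max payoff 5 at {A}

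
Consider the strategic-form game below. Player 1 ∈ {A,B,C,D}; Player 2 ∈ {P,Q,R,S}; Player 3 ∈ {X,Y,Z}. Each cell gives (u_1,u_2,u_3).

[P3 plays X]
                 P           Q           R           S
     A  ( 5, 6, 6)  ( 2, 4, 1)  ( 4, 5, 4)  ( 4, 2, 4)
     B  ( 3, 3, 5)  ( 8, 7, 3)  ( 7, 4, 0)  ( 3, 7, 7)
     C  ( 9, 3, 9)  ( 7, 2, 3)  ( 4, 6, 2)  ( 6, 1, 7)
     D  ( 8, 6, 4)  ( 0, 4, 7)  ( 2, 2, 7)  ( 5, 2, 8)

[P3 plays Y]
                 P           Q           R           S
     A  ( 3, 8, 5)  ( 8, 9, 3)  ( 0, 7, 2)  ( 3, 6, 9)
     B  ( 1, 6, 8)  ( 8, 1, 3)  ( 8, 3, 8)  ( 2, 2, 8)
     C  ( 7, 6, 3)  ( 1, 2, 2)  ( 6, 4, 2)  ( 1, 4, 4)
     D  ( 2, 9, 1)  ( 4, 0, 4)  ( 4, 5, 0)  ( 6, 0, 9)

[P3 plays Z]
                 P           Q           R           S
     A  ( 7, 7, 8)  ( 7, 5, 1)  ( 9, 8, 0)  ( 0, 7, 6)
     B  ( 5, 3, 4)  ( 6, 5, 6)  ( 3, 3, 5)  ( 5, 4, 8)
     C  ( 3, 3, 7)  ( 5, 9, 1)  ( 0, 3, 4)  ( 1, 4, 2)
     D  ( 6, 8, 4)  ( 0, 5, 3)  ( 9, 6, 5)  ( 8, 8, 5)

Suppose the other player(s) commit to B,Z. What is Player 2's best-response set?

u_2(P vs B,Z) = 3
u_2(Q vs B,Z) = 5
u_2(R vs B,Z) = 3
u_2(S vs B,Z) = 4
max payoff 5 at {Q}

BR_2 = {Q}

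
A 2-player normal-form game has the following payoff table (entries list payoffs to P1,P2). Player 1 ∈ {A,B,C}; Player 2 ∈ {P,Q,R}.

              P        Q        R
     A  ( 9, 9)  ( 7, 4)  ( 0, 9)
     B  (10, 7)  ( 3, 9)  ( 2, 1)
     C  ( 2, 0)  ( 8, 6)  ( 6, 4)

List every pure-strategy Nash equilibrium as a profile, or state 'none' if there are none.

(A,P): not NE [P1→B gives 10>9]
(A,Q): not NE [P1→C gives 8>7; P2→R gives 9>4]
(A,R): not NE [P1→C gives 6>0]
(B,P): not NE [P2→Q gives 9>7]
(B,Q): not NE [P1→C gives 8>3]
(B,R): not NE [P1→C gives 6>2; P2→Q gives 9>1]
(C,P): not NE [P1→B gives 10>2; P2→Q gives 6>0]
(C,Q): NE
(C,R): not NE [P2→Q gives 6>4]

PSNE = {(C,Q)}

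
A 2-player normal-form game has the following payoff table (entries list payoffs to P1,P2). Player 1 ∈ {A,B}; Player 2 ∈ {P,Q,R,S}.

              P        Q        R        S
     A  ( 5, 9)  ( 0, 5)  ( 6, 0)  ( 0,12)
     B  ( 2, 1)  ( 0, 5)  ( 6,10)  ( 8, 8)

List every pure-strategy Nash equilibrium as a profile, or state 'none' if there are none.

(A,P): not NE [P2→S gives 12>9]
(A,Q): not NE [P2→S gives 12>5]
(A,R): not NE [P2→S gives 12>0]
(A,S): not NE [P1→B gives 8>0]
(B,P): not NE [P1→A gives 5>2; P2→R gives 10>1]
(B,Q): not NE [P2→R gives 10>5]
(B,R): NE
(B,S): not NE [P2→R gives 10>8]

Nash profiles: (B,R)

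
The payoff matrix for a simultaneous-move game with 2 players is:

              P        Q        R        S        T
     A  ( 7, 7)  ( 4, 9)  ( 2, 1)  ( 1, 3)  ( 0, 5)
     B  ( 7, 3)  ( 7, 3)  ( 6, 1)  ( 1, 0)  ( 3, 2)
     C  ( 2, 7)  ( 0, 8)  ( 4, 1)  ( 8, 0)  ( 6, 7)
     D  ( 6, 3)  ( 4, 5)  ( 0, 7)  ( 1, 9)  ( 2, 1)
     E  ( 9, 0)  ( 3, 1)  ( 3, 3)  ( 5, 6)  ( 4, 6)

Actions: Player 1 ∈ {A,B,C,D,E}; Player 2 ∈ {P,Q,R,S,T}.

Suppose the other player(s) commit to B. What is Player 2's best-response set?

u_2(P vs B) = 3
u_2(Q vs B) = 3
u_2(R vs B) = 1
u_2(S vs B) = 0
u_2(T vs B) = 2
max payoff 3 at {P,Q}

P2 best: {P,Q}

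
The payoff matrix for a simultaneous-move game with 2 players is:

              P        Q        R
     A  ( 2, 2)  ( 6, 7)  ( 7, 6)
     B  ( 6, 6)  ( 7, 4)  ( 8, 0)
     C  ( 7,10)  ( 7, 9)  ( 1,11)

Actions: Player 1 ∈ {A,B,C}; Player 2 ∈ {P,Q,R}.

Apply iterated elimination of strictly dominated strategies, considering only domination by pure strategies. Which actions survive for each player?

P1 drop A (B beats it: P:6>2 Q:7>6 R:8>7)
P2 drop Q (P beats it: B:6>4 C:10>9)
P1→{B,C} P2→{P,R}

IESDS → P1:{B,C} P2:{P,R}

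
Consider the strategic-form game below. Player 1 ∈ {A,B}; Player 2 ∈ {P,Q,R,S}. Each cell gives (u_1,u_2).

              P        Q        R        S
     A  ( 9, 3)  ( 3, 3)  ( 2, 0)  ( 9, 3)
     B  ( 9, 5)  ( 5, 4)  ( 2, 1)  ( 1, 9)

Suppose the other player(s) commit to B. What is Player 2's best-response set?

u_2(P vs B) = 5
u_2(Q vs B) = 4
u_2(R vs B) = 1
u_2(S vs B) = 9
max payoff 9 at {S}

BR_2 = {S}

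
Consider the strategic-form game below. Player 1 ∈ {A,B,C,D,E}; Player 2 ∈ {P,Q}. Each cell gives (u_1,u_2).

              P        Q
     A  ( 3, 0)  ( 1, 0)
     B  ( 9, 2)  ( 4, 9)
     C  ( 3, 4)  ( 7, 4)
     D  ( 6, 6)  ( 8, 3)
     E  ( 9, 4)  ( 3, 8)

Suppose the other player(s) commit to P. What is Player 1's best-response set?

u_1(A vs P) = 3
u_1(B vs P) = 9
u_1(C vs P) = 3
u_1(D vs P) = 6
u_1(E vs P) = 9
max payoff 9 at {B,E}

P1 best: {B,E}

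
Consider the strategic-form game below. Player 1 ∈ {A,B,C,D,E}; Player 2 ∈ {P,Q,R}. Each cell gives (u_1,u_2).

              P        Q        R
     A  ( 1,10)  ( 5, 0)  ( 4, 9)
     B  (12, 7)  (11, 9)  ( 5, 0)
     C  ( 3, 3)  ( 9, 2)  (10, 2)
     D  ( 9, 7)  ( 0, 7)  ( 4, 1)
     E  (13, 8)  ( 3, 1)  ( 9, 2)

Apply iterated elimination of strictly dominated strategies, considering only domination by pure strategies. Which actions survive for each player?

Remaining: P1:{B,E} P2:{P,Q}

P1 drop A (B beats it: P:12>1 Q:11>5 R:5>4)
P1 drop D (B beats it: P:12>9 Q:11>0 R:5>4)
P2 drop R (P beats it: B:7>0 C:3>2 E:8>2)
P1 drop C (B beats it: P:12>3 Q:11>9)
P1→{B,E} P2→{P,Q}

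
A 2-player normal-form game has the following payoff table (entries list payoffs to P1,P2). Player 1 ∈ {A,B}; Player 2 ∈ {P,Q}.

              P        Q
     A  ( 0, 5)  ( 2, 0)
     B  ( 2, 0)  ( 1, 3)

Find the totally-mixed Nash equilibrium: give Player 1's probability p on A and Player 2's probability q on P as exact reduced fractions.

P1 mixes 3/8 on A; P2 mixes 1/3 on P

P1 indiff ⇒ q·0+(1-q)·2 = q·2+(1-q)·1 ⇒ q(-2) = (1-q)(-1) ⇒ q = 1/3
P2 indiff ⇒ p·5+(1-p)·0 = p·0+(1-p)·3 ⇒ p(5) = (1-p)(3) ⇒ p = 3/8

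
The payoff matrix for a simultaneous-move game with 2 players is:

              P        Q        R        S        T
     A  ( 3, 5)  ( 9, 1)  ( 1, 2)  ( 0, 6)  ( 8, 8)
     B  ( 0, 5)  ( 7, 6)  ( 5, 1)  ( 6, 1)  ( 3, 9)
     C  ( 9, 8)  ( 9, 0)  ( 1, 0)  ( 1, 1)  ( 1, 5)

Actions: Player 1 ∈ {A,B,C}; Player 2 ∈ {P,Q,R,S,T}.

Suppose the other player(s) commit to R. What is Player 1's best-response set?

u_1(A vs R) = 1
u_1(B vs R) = 5
u_1(C vs R) = 1
max payoff 5 at {B}

argmax u_1 = {B}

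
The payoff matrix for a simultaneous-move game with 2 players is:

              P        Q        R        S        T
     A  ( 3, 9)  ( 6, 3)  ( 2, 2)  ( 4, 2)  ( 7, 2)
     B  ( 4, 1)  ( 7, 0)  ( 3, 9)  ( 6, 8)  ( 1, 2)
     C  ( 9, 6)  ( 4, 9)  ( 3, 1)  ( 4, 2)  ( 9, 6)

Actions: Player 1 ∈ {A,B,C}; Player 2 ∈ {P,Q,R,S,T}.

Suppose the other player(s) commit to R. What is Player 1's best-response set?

P1 best: {B,C}

u_1(A vs R) = 2
u_1(B vs R) = 3
u_1(C vs R) = 3
max payoff 3 at {B,C}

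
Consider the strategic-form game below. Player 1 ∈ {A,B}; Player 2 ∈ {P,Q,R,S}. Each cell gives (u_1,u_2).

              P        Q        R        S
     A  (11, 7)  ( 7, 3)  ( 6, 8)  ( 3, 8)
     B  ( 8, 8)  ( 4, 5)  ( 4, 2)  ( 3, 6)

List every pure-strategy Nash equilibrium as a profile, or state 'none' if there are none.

Nash profiles: (A,R), (A,S)

(A,P): not NE [P2→S gives 8>7]
(A,Q): not NE [P2→S gives 8>3]
(A,R): NE
(A,S): NE
(B,P): not NE [P1→A gives 11>8]
(B,Q): not NE [P1→A gives 7>4; P2→P gives 8>5]
(B,R): not NE [P1→A gives 6>4; P2→P gives 8>2]
(B,S): not NE [P2→P gives 8>6]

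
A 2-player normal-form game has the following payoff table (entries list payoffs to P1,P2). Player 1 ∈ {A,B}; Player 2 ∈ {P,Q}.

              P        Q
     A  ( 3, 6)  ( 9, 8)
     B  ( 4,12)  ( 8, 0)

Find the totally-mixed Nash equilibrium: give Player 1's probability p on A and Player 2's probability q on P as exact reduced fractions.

P1 indiff ⇒ q·3+(1-q)·9 = q·4+(1-q)·8 ⇒ q(-1) = (1-q)(-1) ⇒ q = 1/2
P2 indiff ⇒ p·6+(1-p)·12 = p·8+(1-p)·0 ⇒ p(-2) = (1-p)(-12) ⇒ p = 6/7

p=6/7, q=1/2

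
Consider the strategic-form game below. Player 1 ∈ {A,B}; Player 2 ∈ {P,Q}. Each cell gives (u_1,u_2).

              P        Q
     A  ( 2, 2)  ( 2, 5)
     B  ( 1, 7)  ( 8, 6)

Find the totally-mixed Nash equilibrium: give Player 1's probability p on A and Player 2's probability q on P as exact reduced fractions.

p=1/4, q=6/7

P1 indiff ⇒ q·2+(1-q)·2 = q·1+(1-q)·8 ⇒ q(1) = (1-q)(6) ⇒ q = 6/7
P2 indiff ⇒ p·2+(1-p)·7 = p·5+(1-p)·6 ⇒ p(-3) = (1-p)(-1) ⇒ p = 1/4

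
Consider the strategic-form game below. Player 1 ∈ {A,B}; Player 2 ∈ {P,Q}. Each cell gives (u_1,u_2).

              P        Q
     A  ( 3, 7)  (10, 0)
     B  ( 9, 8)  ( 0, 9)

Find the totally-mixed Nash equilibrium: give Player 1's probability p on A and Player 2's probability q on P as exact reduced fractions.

P1 mixes 1/8 on A; P2 mixes 5/8 on P

P1 indiff ⇒ q·3+(1-q)·10 = q·9+(1-q)·0 ⇒ q(-6) = (1-q)(-10) ⇒ q = 5/8
P2 indiff ⇒ p·7+(1-p)·8 = p·0+(1-p)·9 ⇒ p(7) = (1-p)(1) ⇒ p = 1/8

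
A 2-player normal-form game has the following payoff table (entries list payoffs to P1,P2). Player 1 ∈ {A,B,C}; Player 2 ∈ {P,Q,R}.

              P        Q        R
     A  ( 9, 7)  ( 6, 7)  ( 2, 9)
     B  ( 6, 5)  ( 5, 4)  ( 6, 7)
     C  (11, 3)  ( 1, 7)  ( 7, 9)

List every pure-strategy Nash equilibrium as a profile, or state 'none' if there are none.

NE set: (C,R)

(A,P): not NE [P1→C gives 11>9; P2→R gives 9>7]
(A,Q): not NE [P2→R gives 9>7]
(A,R): not NE [P1→C gives 7>2]
(B,P): not NE [P1→C gives 11>6; P2→R gives 7>5]
(B,Q): not NE [P1→A gives 6>5; P2→R gives 7>4]
(B,R): not NE [P1→C gives 7>6]
(C,P): not NE [P2→R gives 9>3]
(C,Q): not NE [P1→A gives 6>1; P2→R gives 9>7]
(C,R): NE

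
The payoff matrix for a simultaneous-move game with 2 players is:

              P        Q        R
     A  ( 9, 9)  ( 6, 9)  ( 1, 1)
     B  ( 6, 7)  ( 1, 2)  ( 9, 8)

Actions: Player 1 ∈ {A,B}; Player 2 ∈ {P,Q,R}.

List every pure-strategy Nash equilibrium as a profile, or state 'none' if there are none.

NE set: (A,P), (A,Q), (B,R)

(A,P): NE
(A,Q): NE
(A,R): not NE [P1→B gives 9>1; P2→Q gives 9>1]
(B,P): not NE [P1→A gives 9>6; P2→R gives 8>7]
(B,Q): not NE [P1→A gives 6>1; P2→R gives 8>2]
(B,R): NE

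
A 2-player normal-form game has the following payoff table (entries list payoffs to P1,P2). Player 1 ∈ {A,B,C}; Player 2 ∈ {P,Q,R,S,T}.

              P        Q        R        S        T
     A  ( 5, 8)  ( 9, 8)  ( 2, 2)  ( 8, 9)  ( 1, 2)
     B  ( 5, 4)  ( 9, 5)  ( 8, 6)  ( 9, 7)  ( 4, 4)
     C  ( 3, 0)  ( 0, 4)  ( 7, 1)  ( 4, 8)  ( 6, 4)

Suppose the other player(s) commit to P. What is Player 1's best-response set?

argmax u_1 = {A,B}

u_1(A vs P) = 5
u_1(B vs P) = 5
u_1(C vs P) = 3
max payoff 5 at {A,B}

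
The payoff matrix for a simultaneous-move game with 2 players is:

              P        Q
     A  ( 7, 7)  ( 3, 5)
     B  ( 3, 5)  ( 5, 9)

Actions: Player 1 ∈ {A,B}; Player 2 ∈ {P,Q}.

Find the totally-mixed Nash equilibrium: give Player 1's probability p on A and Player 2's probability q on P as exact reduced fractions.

p=2/3, q=1/3

P1 indiff ⇒ q·7+(1-q)·3 = q·3+(1-q)·5 ⇒ q(4) = (1-q)(2) ⇒ q = 1/3
P2 indiff ⇒ p·7+(1-p)·5 = p·5+(1-p)·9 ⇒ p(2) = (1-p)(4) ⇒ p = 2/3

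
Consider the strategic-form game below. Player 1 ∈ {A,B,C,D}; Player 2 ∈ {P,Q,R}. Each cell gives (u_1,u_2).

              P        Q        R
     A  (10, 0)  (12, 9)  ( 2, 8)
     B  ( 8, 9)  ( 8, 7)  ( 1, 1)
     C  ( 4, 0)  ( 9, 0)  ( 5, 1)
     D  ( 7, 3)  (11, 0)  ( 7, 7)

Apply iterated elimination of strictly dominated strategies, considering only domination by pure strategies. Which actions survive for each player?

IESDS → P1:{A,D} P2:{Q,R}

P1 drop B (A beats it: P:10>8 Q:12>8 R:2>1)
P1 drop C (D beats it: P:7>4 Q:11>9 R:7>5)
P2 drop P (R beats it: A:8>0 D:7>3)
P1→{A,D} P2→{Q,R}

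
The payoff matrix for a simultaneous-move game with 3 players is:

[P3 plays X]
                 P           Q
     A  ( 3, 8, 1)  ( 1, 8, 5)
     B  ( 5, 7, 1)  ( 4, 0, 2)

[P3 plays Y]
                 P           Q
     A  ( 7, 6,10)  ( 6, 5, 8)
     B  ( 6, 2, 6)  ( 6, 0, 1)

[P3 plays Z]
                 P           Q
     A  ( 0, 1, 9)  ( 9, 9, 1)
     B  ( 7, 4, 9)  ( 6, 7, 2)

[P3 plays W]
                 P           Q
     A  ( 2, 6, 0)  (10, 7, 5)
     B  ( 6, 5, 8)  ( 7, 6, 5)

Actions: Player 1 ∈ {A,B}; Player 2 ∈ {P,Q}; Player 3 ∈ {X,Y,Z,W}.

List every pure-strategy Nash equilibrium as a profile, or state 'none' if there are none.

(A,P,X): not NE [P1→B gives 5>3; P3→Y gives 10>1]
(A,P,Y): NE
(A,P,Z): not NE [P1→B gives 7>0; P2→Q gives 9>1; P3→Y gives 10>9]
(A,P,W): not NE [P1→B gives 6>2; P2→Q gives 7>6; P3→Y gives 10>0]
(A,Q,X): not NE [P1→B gives 4>1; P3→Y gives 8>5]
(A,Q,Y): not NE [P2→P gives 6>5]
(A,Q,Z): not NE [P3→Y gives 8>1]
(A,Q,W): not NE [P3→Y gives 8>5]
(B,P,X): not NE [P3→Z gives 9>1]
(B,P,Y): not NE [P1→A gives 7>6; P3→Z gives 9>6]
(B,P,Z): not NE [P2→Q gives 7>4]
(B,P,W): not NE [P2→Q gives 6>5; P3→Z gives 9>8]
(B,Q,X): not NE [P2→P gives 7>0; P3→W gives 5>2]
(B,Q,Y): not NE [P2→P gives 2>0; P3→W gives 5>1]
(B,Q,Z): not NE [P1→A gives 9>6; P3→W gives 5>2]
(B,Q,W): not NE [P1→A gives 10>7]

PSNE = {(A,P,Y)}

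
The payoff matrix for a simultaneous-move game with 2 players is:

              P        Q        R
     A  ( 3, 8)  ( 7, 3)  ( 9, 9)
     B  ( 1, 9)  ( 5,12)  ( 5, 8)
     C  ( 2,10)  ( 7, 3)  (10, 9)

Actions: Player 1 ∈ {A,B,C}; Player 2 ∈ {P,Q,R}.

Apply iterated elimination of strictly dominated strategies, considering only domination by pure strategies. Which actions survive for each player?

IESDS → P1:{A,C} P2:{P,R}

P1 drop B (A beats it: P:3>1 Q:7>5 R:9>5)
P2 drop Q (P beats it: A:8>3 C:10>3)
P1→{A,C} P2→{P,R}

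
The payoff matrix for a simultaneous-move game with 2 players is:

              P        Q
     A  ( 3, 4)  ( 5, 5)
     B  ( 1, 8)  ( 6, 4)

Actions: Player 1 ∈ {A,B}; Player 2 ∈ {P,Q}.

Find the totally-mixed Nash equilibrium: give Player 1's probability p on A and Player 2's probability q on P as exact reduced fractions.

p=4/5, q=1/3

P1 indiff ⇒ q·3+(1-q)·5 = q·1+(1-q)·6 ⇒ q(2) = (1-q)(1) ⇒ q = 1/3
P2 indiff ⇒ p·4+(1-p)·8 = p·5+(1-p)·4 ⇒ p(-1) = (1-p)(-4) ⇒ p = 4/5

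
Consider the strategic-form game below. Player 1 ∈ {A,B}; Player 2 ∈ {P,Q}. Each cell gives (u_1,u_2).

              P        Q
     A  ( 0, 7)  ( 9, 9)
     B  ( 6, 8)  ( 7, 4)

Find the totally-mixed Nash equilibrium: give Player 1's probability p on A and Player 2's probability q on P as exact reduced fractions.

P1 indiff ⇒ q·0+(1-q)·9 = q·6+(1-q)·7 ⇒ q(-6) = (1-q)(-2) ⇒ q = 1/4
P2 indiff ⇒ p·7+(1-p)·8 = p·9+(1-p)·4 ⇒ p(-2) = (1-p)(-4) ⇒ p = 2/3

(p,q) = (2/3, 1/4)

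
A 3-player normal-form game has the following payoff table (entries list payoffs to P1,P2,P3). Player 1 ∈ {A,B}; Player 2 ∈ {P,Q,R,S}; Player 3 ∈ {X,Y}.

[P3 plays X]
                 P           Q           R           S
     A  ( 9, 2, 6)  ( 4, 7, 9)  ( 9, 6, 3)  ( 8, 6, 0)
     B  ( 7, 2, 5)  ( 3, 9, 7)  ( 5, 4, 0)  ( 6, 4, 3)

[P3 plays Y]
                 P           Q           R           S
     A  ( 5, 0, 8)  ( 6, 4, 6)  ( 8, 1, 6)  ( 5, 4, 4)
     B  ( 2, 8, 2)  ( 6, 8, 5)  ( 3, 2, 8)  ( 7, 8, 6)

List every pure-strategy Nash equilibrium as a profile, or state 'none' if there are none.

PSNE = {(A,Q,X), (B,S,Y)}

(A,P,X): not NE [P2→Q gives 7>2; P3→Y gives 8>6]
(A,P,Y): not NE [P2→S gives 4>0]
(A,Q,X): NE
(A,Q,Y): not NE [P3→X gives 9>6]
(A,R,X): not NE [P2→Q gives 7>6; P3→Y gives 6>3]
(A,R,Y): not NE [P2→S gives 4>1]
(A,S,X): not NE [P2→Q gives 7>6; P3→Y gives 4>0]
(A,S,Y): not NE [P1→B gives 7>5]
(B,P,X): not NE [P1→A gives 9>7; P2→Q gives 9>2]
(B,P,Y): not NE [P1→A gives 5>2; P3→X gives 5>2]
(B,Q,X): not NE [P1→A gives 4>3]
(B,Q,Y): not NE [P3→X gives 7>5]
(B,R,X): not NE [P1→A gives 9>5; P2→Q gives 9>4; P3→Y gives 8>0]
(B,R,Y): not NE [P1→A gives 8>3; P2→S gives 8>2]
(B,S,X): not NE [P1→A gives 8>6; P2→Q gives 9>4; P3→Y gives 6>3]
(B,S,Y): NE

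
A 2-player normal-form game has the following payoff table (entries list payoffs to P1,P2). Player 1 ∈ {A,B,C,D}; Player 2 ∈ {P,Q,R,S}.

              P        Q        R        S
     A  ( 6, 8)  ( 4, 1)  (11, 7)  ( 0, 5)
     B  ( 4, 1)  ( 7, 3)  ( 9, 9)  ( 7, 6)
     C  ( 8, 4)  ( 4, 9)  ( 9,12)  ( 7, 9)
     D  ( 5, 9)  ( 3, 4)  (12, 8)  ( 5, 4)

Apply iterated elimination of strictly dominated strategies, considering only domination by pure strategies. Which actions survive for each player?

P2 drop Q (R beats it: A:7>1 B:9>3 C:12>9 D:8>4)
P2 drop S (R beats it: A:7>5 B:9>6 C:12>9 D:8>4)
P1 drop B (A beats it: P:6>4 R:11>9)
P1→{A,C,D} P2→{P,R}

IESDS → P1:{A,C,D} P2:{P,R}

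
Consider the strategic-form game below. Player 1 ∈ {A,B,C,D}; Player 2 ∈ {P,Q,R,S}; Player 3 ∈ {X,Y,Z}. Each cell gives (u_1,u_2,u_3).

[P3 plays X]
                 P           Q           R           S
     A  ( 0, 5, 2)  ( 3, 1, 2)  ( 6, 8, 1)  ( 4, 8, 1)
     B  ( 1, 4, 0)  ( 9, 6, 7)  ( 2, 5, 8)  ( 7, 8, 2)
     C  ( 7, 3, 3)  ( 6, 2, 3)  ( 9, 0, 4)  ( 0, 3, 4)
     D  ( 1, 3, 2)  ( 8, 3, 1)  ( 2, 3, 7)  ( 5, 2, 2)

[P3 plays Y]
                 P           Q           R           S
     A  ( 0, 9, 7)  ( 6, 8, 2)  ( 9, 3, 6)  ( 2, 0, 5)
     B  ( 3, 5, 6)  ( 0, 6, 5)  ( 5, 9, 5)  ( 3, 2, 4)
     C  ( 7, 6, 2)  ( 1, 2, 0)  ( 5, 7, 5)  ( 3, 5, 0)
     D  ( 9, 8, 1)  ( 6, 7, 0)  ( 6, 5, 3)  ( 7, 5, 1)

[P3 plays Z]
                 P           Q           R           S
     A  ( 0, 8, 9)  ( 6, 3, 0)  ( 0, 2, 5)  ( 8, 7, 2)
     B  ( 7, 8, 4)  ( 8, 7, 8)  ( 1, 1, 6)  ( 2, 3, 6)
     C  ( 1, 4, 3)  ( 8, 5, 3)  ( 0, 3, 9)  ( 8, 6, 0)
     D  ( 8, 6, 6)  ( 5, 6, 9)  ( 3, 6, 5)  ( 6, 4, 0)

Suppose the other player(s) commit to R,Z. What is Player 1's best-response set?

P1 best: {D}

u_1(A vs R,Z) = 0
u_1(B vs R,Z) = 1
u_1(C vs R,Z) = 0
u_1(D vs R,Z) = 3
max payoff 3 at {D}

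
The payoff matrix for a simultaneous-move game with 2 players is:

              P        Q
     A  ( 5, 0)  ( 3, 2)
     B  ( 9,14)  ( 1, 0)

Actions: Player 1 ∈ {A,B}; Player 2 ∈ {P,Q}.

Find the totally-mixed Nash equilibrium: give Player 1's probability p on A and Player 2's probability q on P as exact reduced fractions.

P1 indiff ⇒ q·5+(1-q)·3 = q·9+(1-q)·1 ⇒ q(-4) = (1-q)(-2) ⇒ q = 1/3
P2 indiff ⇒ p·0+(1-p)·14 = p·2+(1-p)·0 ⇒ p(-2) = (1-p)(-14) ⇒ p = 7/8

P1 mixes 7/8 on A; P2 mixes 1/3 on P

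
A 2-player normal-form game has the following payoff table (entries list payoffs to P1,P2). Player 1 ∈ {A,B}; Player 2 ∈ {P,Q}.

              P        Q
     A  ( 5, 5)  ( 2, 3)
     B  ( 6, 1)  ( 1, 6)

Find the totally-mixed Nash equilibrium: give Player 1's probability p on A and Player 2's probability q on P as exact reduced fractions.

P1 mixes 5/7 on A; P2 mixes 1/2 on P

P1 indiff ⇒ q·5+(1-q)·2 = q·6+(1-q)·1 ⇒ q(-1) = (1-q)(-1) ⇒ q = 1/2
P2 indiff ⇒ p·5+(1-p)·1 = p·3+(1-p)·6 ⇒ p(2) = (1-p)(5) ⇒ p = 5/7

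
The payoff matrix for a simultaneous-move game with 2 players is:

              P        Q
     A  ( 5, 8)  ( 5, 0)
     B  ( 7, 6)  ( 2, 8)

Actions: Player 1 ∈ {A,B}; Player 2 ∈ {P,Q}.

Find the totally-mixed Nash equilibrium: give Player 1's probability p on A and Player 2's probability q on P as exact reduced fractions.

p=1/5, q=3/5

P1 indiff ⇒ q·5+(1-q)·5 = q·7+(1-q)·2 ⇒ q(-2) = (1-q)(-3) ⇒ q = 3/5
P2 indiff ⇒ p·8+(1-p)·6 = p·0+(1-p)·8 ⇒ p(8) = (1-p)(2) ⇒ p = 1/5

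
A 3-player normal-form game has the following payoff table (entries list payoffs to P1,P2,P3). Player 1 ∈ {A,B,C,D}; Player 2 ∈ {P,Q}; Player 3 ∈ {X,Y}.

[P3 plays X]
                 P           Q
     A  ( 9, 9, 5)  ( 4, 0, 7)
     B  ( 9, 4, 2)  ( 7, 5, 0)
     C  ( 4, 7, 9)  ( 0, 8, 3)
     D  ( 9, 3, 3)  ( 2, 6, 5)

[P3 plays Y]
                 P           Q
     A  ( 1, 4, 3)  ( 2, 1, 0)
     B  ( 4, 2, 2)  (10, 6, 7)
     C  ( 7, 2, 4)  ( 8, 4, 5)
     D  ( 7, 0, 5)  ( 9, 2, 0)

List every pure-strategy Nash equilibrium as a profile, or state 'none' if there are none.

NE set: (A,P,X), (B,Q,Y)

(A,P,X): NE
(A,P,Y): not NE [P1→D gives 7>1; P3→X gives 5>3]
(A,Q,X): not NE [P1→B gives 7>4; P2→P gives 9>0]
(A,Q,Y): not NE [P1→B gives 10>2; P2→P gives 4>1; P3→X gives 7>0]
(B,P,X): not NE [P2→Q gives 5>4]
(B,P,Y): not NE [P1→D gives 7>4; P2→Q gives 6>2]
(B,Q,X): not NE [P3→Y gives 7>0]
(B,Q,Y): NE
(C,P,X): not NE [P1→D gives 9>4; P2→Q gives 8>7]
(C,P,Y): not NE [P2→Q gives 4>2; P3→X gives 9>4]
(C,Q,X): not NE [P1→B gives 7>0; P3→Y gives 5>3]
(C,Q,Y): not NE [P1→B gives 10>8]
(D,P,X): not NE [P2→Q gives 6>3; P3→Y gives 5>3]
(D,P,Y): not NE [P2→Q gives 2>0]
(D,Q,X): not NE [P1→B gives 7>2]
(D,Q,Y): not NE [P1→B gives 10>9; P3→X gives 5>0]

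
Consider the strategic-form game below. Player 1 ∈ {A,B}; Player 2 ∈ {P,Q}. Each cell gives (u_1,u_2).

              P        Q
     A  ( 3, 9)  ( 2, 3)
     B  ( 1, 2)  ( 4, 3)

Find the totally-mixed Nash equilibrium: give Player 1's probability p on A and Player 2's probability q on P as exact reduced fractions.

P1 indiff ⇒ q·3+(1-q)·2 = q·1+(1-q)·4 ⇒ q(2) = (1-q)(2) ⇒ q = 1/2
P2 indiff ⇒ p·9+(1-p)·2 = p·3+(1-p)·3 ⇒ p(6) = (1-p)(1) ⇒ p = 1/7

P1 mixes 1/7 on A; P2 mixes 1/2 on P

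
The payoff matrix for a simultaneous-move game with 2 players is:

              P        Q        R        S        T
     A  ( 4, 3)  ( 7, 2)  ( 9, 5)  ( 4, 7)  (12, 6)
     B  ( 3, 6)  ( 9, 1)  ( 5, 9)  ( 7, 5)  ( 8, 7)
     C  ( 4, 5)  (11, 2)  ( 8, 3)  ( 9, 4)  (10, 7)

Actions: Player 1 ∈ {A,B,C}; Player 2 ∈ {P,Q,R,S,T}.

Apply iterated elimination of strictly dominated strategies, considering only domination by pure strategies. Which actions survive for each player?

P1 drop B (C beats it: P:4>3 Q:11>9 R:8>5 S:9>7 T:10>8)
P2 drop P (T beats it: A:6>3 C:7>5)
P2 drop Q (R beats it: A:5>2 C:3>2)
P2 drop R (S beats it: A:7>5 C:4>3)
P1→{A,C} P2→{S,T}

Remaining: P1:{A,C} P2:{S,T}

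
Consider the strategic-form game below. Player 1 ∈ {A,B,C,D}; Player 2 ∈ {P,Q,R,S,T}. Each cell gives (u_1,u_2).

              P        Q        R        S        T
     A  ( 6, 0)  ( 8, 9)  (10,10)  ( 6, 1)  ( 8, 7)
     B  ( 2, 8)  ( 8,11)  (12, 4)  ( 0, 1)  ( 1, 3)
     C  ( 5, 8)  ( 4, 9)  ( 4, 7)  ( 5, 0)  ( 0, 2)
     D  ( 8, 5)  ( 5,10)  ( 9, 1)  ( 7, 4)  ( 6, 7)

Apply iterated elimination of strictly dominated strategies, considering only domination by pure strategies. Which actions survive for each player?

P1 drop C (A beats it: P:6>5 Q:8>4 R:10>4 S:6>5 T:8>0)
P2 drop P (Q beats it: A:9>0 B:11>8 D:10>5)
P2 drop S (Q beats it: A:9>1 B:11>1 D:10>4)
P1 drop D (A beats it: Q:8>5 R:10>9 T:8>6)
P2 drop T (Q beats it: A:9>7 B:11>3)
P1→{A,B} P2→{Q,R}

IESDS → P1:{A,B} P2:{Q,R}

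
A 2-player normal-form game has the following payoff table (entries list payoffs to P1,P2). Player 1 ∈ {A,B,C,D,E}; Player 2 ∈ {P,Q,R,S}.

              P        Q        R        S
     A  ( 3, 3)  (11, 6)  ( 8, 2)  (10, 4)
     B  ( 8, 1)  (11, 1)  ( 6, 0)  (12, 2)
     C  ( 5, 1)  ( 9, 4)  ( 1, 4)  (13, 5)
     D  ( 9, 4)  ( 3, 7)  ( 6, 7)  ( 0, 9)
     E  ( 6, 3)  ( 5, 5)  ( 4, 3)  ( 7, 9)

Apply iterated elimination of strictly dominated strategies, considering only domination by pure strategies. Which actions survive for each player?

P1 drop E (B beats it: P:8>6 Q:11>5 R:6>4 S:12>7)
P2 drop P (S beats it: A:4>3 B:2>1 C:5>1 D:9>4)
P1 drop D (A beats it: Q:11>3 R:8>6 S:10>0)
P2 drop R (S beats it: A:4>2 B:2>0 C:5>4)
P1→{A,B,C} P2→{Q,S}

Remaining: P1:{A,B,C} P2:{Q,S}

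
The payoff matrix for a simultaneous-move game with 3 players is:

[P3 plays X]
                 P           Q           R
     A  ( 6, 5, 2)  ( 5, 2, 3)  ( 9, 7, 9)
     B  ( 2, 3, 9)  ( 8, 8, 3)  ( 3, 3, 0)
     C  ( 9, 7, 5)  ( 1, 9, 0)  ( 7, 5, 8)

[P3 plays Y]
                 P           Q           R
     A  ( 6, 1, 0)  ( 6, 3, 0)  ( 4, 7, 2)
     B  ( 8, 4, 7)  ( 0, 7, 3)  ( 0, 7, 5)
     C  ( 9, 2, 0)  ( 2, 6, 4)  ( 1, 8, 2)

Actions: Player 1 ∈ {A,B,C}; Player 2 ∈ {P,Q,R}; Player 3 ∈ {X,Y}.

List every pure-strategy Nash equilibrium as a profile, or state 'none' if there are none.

NE set: (A,R,X), (B,Q,X)

(A,P,X): not NE [P1→C gives 9>6; P2→R gives 7>5]
(A,P,Y): not NE [P1→C gives 9>6; P2→R gives 7>1; P3→X gives 2>0]
(A,Q,X): not NE [P1→B gives 8>5; P2→R gives 7>2]
(A,Q,Y): not NE [P2→R gives 7>3; P3→X gives 3>0]
(A,R,X): NE
(A,R,Y): not NE [P3→X gives 9>2]
(B,P,X): not NE [P1→C gives 9>2; P2→Q gives 8>3]
(B,P,Y): not NE [P1→C gives 9>8; P2→R gives 7>4; P3→X gives 9>7]
(B,Q,X): NE
(B,Q,Y): not NE [P1→A gives 6>0]
(B,R,X): not NE [P1→A gives 9>3; P2→Q gives 8>3; P3→Y gives 5>0]
(B,R,Y): not NE [P1→A gives 4>0]
(C,P,X): not NE [P2→Q gives 9>7]
(C,P,Y): not NE [P2→R gives 8>2; P3→X gives 5>0]
(C,Q,X): not NE [P1→B gives 8>1; P3→Y gives 4>0]
(C,Q,Y): not NE [P1→A gives 6>2; P2→R gives 8>6]
(C,R,X): not NE [P1→A gives 9>7; P2→Q gives 9>5]
(C,R,Y): not NE [P1→A gives 4>1; P3→X gives 8>2]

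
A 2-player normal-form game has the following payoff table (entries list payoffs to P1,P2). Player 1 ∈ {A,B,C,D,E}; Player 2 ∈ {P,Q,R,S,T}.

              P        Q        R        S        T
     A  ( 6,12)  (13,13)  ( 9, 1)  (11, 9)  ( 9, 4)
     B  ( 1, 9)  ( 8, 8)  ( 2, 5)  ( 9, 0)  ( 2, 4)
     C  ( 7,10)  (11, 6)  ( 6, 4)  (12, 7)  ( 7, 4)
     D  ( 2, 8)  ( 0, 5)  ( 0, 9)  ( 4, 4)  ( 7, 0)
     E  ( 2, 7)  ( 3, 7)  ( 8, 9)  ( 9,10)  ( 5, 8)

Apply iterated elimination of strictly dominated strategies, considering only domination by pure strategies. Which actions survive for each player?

P1 drop B (A beats it: P:6>1 Q:13>8 R:9>2 S:11>9 T:9>2)
P1 drop D (A beats it: P:6>2 Q:13>0 R:9>0 S:11>4 T:9>7)
P1 drop E (A beats it: P:6>2 Q:13>3 R:9>8 S:11>9 T:9>5)
P2 drop R (P beats it: A:12>1 C:10>4)
P2 drop S (P beats it: A:12>9 C:10>7)
P2 drop T (P beats it: A:12>4 C:10>4)
P1→{A,C} P2→{P,Q}

Survivors P1:{A,C} P2:{P,Q}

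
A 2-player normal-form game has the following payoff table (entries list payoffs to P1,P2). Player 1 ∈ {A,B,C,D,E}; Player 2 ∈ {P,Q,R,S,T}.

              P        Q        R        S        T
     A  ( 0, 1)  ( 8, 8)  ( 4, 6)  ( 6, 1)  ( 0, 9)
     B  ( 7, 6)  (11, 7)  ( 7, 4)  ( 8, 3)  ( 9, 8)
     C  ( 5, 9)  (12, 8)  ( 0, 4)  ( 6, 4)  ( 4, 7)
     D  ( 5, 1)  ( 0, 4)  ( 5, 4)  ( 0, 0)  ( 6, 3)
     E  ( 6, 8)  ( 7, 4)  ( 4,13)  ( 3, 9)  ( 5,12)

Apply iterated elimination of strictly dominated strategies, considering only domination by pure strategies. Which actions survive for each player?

P1 drop A (B beats it: P:7>0 Q:11>8 R:7>4 S:8>6 T:9>0)
P1 drop D (B beats it: P:7>5 Q:11>0 R:7>5 S:8>0 T:9>6)
P1 drop E (B beats it: P:7>6 Q:11>7 R:7>4 S:8>3 T:9>5)
P2 drop R (P beats it: B:6>4 C:9>4)
P2 drop S (P beats it: B:6>3 C:9>4)
P1→{B,C} P2→{P,Q,T}

Survivors P1:{B,C} P2:{P,Q,T}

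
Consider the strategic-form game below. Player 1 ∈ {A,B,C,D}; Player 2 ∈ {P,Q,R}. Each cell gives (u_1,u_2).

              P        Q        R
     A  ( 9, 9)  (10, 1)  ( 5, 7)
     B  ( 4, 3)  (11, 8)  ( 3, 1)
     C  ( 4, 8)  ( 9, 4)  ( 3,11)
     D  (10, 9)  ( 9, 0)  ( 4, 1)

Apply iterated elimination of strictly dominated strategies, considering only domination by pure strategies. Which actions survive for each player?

Remaining: P1:{A,B,D} P2:{P,Q}

P1 drop C (A beats it: P:9>4 Q:10>9 R:5>3)
P2 drop R (P beats it: A:9>7 B:3>1 D:9>1)
P1→{A,B,D} P2→{P,Q}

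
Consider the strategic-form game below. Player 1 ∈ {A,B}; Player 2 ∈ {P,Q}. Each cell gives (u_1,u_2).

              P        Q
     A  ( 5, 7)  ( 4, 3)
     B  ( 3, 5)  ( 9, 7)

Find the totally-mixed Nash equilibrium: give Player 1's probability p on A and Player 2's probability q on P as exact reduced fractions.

P1 indiff ⇒ q·5+(1-q)·4 = q·3+(1-q)·9 ⇒ q(2) = (1-q)(5) ⇒ q = 5/7
P2 indiff ⇒ p·7+(1-p)·5 = p·3+(1-p)·7 ⇒ p(4) = (1-p)(2) ⇒ p = 1/3

P1 mixes 1/3 on A; P2 mixes 5/7 on P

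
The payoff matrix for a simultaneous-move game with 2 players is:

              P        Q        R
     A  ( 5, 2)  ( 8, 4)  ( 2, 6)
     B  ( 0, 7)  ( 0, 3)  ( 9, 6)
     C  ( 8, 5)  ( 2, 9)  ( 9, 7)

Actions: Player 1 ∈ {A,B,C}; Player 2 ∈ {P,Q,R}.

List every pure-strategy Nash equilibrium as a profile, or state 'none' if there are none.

PSNE: ∅

(A,P): not NE [P1→C gives 8>5; P2→R gives 6>2]
(A,Q): not NE [P2→R gives 6>4]
(A,R): not NE [P1→C gives 9>2]
(B,P): not NE [P1→C gives 8>0]
(B,Q): not NE [P1→A gives 8>0; P2→P gives 7>3]
(B,R): not NE [P2→P gives 7>6]
(C,P): not NE [P2→Q gives 9>5]
(C,Q): not NE [P1→A gives 8>2]
(C,R): not NE [P2→Q gives 9>7]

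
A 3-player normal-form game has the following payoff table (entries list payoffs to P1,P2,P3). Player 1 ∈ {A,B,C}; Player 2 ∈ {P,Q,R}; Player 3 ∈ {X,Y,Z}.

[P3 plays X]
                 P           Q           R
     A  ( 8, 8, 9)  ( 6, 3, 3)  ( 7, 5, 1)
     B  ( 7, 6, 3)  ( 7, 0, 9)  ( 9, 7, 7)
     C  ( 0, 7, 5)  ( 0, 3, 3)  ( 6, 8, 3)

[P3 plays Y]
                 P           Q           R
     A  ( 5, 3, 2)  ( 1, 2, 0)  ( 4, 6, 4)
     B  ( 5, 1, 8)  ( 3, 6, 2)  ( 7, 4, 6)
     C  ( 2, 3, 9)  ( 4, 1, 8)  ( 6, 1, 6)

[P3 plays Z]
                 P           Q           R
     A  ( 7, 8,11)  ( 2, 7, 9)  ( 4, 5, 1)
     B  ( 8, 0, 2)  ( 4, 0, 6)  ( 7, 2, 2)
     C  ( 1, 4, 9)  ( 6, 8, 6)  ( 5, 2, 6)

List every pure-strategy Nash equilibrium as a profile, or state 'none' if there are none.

(A,P,X): not NE [P3→Z gives 11>9]
(A,P,Y): not NE [P2→R gives 6>3; P3→Z gives 11>2]
(A,P,Z): not NE [P1→B gives 8>7]
(A,Q,X): not NE [P1→B gives 7>6; P2→P gives 8>3; P3→Z gives 9>3]
(A,Q,Y): not NE [P1→C gives 4>1; P2→R gives 6>2; P3→Z gives 9>0]
(A,Q,Z): not NE [P1→C gives 6>2; P2→P gives 8>7]
(A,R,X): not NE [P1→B gives 9>7; P2→P gives 8>5; P3→Y gives 4>1]
(A,R,Y): not NE [P1→B gives 7>4]
(A,R,Z): not NE [P1→B gives 7>4; P2→P gives 8>5; P3→Y gives 4>1]
(B,P,X): not NE [P1→A gives 8>7; P2→R gives 7>6; P3→Y gives 8>3]
(B,P,Y): not NE [P2→Q gives 6>1]
(B,P,Z): not NE [P2→R gives 2>0; P3→Y gives 8>2]
(B,Q,X): not NE [P2→R gives 7>0]
(B,Q,Y): not NE [P1→C gives 4>3; P3→X gives 9>2]
(B,Q,Z): not NE [P1→C gives 6>4; P2→R gives 2>0; P3→X gives 9>6]
(B,R,X): NE
(B,R,Y): not NE [P2→Q gives 6>4; P3→X gives 7>6]
(B,R,Z): not NE [P3→X gives 7>2]
(C,P,X): not NE [P1→A gives 8>0; P2→R gives 8>7; P3→Z gives 9>5]
(C,P,Y): not NE [P1→B gives 5>2]
(C,P,Z): not NE [P1→B gives 8>1; P2→Q gives 8>4]
(C,Q,X): not NE [P1→B gives 7>0; P2→R gives 8>3; P3→Y gives 8>3]
(C,Q,Y): not NE [P2→P gives 3>1]
(C,Q,Z): not NE [P3→Y gives 8>6]
(C,R,X): not NE [P1→B gives 9>6; P3→Z gives 6>3]
(C,R,Y): not NE [P1→B gives 7>6; P2→P gives 3>1]
(C,R,Z): not NE [P1→B gives 7>5; P2→Q gives 8>2]

PSNE = {(B,R,X)}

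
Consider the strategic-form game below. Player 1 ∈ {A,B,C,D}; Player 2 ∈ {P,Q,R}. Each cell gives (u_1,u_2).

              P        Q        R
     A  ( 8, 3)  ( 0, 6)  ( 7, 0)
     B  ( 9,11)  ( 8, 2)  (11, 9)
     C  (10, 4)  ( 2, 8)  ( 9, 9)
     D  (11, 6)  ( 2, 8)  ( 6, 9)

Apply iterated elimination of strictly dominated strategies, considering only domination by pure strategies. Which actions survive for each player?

P1 drop A (B beats it: P:9>8 Q:8>0 R:11>7)
P2 drop Q (R beats it: B:9>2 C:9>8 D:9>8)
P1→{B,C,D} P2→{P,R}

IESDS → P1:{B,C,D} P2:{P,R}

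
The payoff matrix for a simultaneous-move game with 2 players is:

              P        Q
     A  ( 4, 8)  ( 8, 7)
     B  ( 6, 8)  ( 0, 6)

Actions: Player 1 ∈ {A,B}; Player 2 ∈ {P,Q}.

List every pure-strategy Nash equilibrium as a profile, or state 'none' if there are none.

(A,P): not NE [P1→B gives 6>4]
(A,Q): not NE [P2→P gives 8>7]
(B,P): NE
(B,Q): not NE [P1→A gives 8>0; P2→P gives 8>6]

NE set: (B,P)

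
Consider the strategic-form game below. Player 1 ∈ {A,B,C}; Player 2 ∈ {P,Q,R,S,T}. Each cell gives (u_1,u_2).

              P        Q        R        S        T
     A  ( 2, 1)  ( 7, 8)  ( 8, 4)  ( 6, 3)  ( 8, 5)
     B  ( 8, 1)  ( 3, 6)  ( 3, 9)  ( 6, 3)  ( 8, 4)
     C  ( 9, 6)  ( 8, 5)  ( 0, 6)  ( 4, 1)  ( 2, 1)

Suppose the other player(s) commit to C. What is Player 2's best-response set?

u_2(P vs C) = 6
u_2(Q vs C) = 5
u_2(R vs C) = 6
u_2(S vs C) = 1
u_2(T vs C) = 1
max payoff 6 at {P,R}

argmax u_2 = {P,R}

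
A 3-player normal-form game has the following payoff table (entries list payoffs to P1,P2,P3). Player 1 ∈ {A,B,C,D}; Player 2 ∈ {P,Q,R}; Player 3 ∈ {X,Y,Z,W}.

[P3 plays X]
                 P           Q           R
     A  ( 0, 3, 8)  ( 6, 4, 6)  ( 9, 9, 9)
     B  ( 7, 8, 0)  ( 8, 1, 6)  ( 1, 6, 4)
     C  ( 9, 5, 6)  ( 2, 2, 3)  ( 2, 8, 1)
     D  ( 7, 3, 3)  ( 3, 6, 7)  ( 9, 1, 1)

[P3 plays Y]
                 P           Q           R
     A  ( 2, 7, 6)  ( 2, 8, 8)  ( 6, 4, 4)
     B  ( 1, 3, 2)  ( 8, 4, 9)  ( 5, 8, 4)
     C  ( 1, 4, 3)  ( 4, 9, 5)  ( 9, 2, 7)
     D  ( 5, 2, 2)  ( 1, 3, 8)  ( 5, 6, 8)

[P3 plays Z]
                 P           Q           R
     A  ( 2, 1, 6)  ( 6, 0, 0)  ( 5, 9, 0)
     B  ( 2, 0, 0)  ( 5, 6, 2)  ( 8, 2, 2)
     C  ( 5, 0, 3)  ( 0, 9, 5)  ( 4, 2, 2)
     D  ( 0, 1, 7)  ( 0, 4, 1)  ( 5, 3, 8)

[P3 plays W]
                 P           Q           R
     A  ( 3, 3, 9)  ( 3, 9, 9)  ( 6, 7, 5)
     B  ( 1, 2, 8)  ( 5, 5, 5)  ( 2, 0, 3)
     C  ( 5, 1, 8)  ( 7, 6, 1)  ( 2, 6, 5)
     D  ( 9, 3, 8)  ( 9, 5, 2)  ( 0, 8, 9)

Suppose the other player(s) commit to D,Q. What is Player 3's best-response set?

u_3(X vs D,Q) = 7
u_3(Y vs D,Q) = 8
u_3(Z vs D,Q) = 1
u_3(W vs D,Q) = 2
max payoff 8 at {Y}

P3 best: {Y}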